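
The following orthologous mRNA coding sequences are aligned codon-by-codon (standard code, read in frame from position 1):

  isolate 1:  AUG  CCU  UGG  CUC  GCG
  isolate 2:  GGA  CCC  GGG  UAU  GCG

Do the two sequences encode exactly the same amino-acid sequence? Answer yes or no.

no

Codon 1: AUG Met / GGA Gly — nonsynonymous.
Codon 2: CCU Pro / CCC Pro — synonymous.
Codon 3: UGG Trp / GGG Gly — nonsynonymous.
Codon 4: CUC Leu / UAU Tyr — nonsynonymous.
Codon 5: GCG Ala / GCG Ala — identical.
Nonsynonymous differences: 3 → different protein.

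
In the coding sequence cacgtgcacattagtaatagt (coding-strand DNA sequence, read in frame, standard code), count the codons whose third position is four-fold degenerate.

1

Codon 1 CAC (His): third position 2-fold.
Codon 2 GTG (Val): third position 4-fold.
Codon 3 CAC (His): third position 2-fold.
Codon 4 ATT (Ile): third position 3-fold.
Codon 5 AGT (Ser): third position 2-fold.
Codon 6 AAT (Asn): third position 2-fold.
Codon 7 AGT (Ser): third position 2-fold.
Four-fold degenerate third positions: 1.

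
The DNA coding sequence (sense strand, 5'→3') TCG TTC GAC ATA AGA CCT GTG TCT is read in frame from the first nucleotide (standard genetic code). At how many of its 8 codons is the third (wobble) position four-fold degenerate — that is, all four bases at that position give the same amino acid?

Codon 1 TCG (Ser): third position 4-fold.
Codon 2 TTC (Phe): third position 2-fold.
Codon 3 GAC (Asp): third position 2-fold.
Codon 4 ATA (Ile): third position 3-fold.
Codon 5 AGA (Arg): third position 2-fold.
Codon 6 CCT (Pro): third position 4-fold.
Codon 7 GTG (Val): third position 4-fold.
Codon 8 TCT (Ser): third position 4-fold.
Four-fold degenerate third positions: 4.

4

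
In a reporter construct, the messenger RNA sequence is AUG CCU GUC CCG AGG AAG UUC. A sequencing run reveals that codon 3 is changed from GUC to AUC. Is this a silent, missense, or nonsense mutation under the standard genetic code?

missense

Position 7 falls in codon 3: GUC → Val.
After the substitution the codon is AUC → Ile.
Val ≠ Ile, so this is a missense mutation.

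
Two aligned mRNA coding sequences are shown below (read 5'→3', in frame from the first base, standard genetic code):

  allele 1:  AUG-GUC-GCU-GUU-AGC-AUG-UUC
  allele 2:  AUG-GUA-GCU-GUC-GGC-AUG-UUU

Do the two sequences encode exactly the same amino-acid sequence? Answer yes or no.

no

Codon 1: AUG Met / AUG Met — identical.
Codon 2: GUC Val / GUA Val — synonymous.
Codon 3: GCU Ala / GCU Ala — identical.
Codon 4: GUU Val / GUC Val — synonymous.
Codon 5: AGC Ser / GGC Gly — nonsynonymous.
Codon 6: AUG Met / AUG Met — identical.
Codon 7: UUC Phe / UUU Phe — synonymous.
Nonsynonymous differences: 1 → different protein.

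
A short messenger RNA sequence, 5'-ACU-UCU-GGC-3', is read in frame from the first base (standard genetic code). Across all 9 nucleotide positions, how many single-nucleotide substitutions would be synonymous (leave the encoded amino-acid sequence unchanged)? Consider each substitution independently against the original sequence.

Codon 1 (ACU, Thr): 3 synonymous substitutions.
Codon 2 (UCU, Ser): 3 synonymous substitutions.
Codon 3 (GGC, Gly): 3 synonymous substitutions.
Total: 3 + 3 + 3 = 9.

9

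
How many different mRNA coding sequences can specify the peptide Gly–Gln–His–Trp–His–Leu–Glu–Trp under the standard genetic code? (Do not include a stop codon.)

384

Gly: 4 codons.
Gln: 2 codons.
His: 2 codons.
Trp: 1 codon.
His: 2 codons.
Leu: 6 codons.
Glu: 2 codons.
Trp: 1 codon.
4 × 2 × 2 × 1 × 2 × 6 × 2 × 1 = 384.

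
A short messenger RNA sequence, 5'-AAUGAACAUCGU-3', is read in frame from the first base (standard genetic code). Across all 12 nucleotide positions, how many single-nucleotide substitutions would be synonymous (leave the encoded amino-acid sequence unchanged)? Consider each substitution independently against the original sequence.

Codon 1 (AAU, Asn): 1 synonymous substitution.
Codon 2 (GAA, Glu): 1 synonymous substitution.
Codon 3 (CAU, His): 1 synonymous substitution.
Codon 4 (CGU, Arg): 3 synonymous substitutions.
Total: 1 + 1 + 1 + 3 = 6.

6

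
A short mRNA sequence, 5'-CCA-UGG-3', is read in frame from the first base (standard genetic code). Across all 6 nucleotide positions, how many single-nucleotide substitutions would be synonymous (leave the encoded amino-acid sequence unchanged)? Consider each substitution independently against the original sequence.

3

Codon 1 (CCA, Pro): 3 synonymous substitutions.
Codon 2 (UGG, Trp): 0 synonymous substitutions.
Total: 3 + 0 = 3.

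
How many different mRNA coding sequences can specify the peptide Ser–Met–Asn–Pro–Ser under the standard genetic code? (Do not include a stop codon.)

Ser: 6 codons.
Met: 1 codon.
Asn: 2 codons.
Pro: 4 codons.
Ser: 6 codons.
6 × 1 × 2 × 4 × 6 = 288.

288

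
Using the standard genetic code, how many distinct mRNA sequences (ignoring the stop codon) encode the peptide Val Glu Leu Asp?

Val: 4 codons.
Glu: 2 codons.
Leu: 6 codons.
Asp: 2 codons.
4 × 2 × 6 × 2 = 96.

96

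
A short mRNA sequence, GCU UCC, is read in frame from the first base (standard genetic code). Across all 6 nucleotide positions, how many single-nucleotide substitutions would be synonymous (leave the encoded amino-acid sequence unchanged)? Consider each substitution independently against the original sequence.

Codon 1 (GCU, Ala): 3 synonymous substitutions.
Codon 2 (UCC, Ser): 3 synonymous substitutions.
Total: 3 + 3 = 6.

6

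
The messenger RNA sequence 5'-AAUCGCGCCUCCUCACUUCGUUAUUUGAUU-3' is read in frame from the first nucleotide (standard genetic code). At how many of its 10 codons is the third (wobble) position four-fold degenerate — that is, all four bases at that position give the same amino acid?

6

Codon 1 AAU (Asn): third position 2-fold.
Codon 2 CGC (Arg): third position 4-fold.
Codon 3 GCC (Ala): third position 4-fold.
Codon 4 UCC (Ser): third position 4-fold.
Codon 5 UCA (Ser): third position 4-fold.
Codon 6 CUU (Leu): third position 4-fold.
Codon 7 CGU (Arg): third position 4-fold.
Codon 8 UAU (Tyr): third position 2-fold.
Codon 9 UUG (Leu): third position 2-fold.
Codon 10 AUU (Ile): third position 3-fold.
Four-fold degenerate third positions: 6.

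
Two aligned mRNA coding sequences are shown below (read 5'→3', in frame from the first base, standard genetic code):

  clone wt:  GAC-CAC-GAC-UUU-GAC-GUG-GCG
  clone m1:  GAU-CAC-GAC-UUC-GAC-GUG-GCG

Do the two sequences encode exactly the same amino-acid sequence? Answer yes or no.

Codon 1: GAC Asp / GAU Asp — synonymous.
Codon 2: CAC His / CAC His — identical.
Codon 3: GAC Asp / GAC Asp — identical.
Codon 4: UUU Phe / UUC Phe — synonymous.
Codon 5: GAC Asp / GAC Asp — identical.
Codon 6: GUG Val / GUG Val — identical.
Codon 7: GCG Ala / GCG Ala — identical.
Nonsynonymous differences: 0 → same protein.

yes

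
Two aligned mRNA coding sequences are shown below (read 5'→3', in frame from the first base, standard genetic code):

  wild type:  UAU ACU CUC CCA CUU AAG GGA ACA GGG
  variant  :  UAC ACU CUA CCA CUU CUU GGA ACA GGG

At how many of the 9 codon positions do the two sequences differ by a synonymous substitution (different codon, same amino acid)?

2

Codon 1: UAU Tyr / UAC Tyr — synonymous.
Codon 2: ACU Thr / ACU Thr — identical.
Codon 3: CUC Leu / CUA Leu — synonymous.
Codon 4: CCA Pro / CCA Pro — identical.
Codon 5: CUU Leu / CUU Leu — identical.
Codon 6: AAG Lys / CUU Leu — nonsynonymous.
Codon 7: GGA Gly / GGA Gly — identical.
Codon 8: ACA Thr / ACA Thr — identical.
Codon 9: GGG Gly / GGG Gly — identical.
Synonymous differences: 2.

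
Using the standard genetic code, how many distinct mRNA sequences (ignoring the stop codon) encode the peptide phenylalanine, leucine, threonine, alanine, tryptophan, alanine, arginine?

Phe: 2 codons.
Leu: 6 codons.
Thr: 4 codons.
Ala: 4 codons.
Trp: 1 codon.
Ala: 4 codons.
Arg: 6 codons.
2 × 6 × 4 × 4 × 1 × 4 × 6 = 4608.

4608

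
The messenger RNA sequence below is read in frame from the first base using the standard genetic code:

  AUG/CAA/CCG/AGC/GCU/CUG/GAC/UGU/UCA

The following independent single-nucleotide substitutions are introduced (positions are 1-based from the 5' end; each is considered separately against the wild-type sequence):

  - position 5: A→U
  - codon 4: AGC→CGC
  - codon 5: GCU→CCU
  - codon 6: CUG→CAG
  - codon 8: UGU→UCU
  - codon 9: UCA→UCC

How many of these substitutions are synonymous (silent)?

1

Codon 2: CAA (Gln) → CUA (Leu) — missense.
Codon 4: AGC (Ser) → CGC (Arg) — missense.
Codon 5: GCU (Ala) → CCU (Pro) — missense.
Codon 6: CUG (Leu) → CAG (Gln) — missense.
Codon 8: UGU (Cys) → UCU (Ser) — missense.
Codon 9: UCA (Ser) → UCC (Ser) — synonymous.
Synonymous: 1 of 6.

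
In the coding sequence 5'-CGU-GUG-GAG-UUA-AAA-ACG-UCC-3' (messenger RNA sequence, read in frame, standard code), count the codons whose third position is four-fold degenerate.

Codon 1 CGU (Arg): third position 4-fold.
Codon 2 GUG (Val): third position 4-fold.
Codon 3 GAG (Glu): third position 2-fold.
Codon 4 UUA (Leu): third position 2-fold.
Codon 5 AAA (Lys): third position 2-fold.
Codon 6 ACG (Thr): third position 4-fold.
Codon 7 UCC (Ser): third position 4-fold.
Four-fold degenerate third positions: 4.

4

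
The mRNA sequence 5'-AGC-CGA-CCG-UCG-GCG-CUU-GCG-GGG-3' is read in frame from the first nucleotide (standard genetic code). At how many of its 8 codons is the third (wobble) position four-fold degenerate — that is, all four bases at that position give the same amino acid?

7

Codon 1 AGC (Ser): third position 2-fold.
Codon 2 CGA (Arg): third position 4-fold.
Codon 3 CCG (Pro): third position 4-fold.
Codon 4 UCG (Ser): third position 4-fold.
Codon 5 GCG (Ala): third position 4-fold.
Codon 6 CUU (Leu): third position 4-fold.
Codon 7 GCG (Ala): third position 4-fold.
Codon 8 GGG (Gly): third position 4-fold.
Four-fold degenerate third positions: 7.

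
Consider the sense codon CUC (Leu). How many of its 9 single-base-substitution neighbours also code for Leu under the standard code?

Position 1: none → 0 synonymous.
Position 2: none → 0 synonymous.
Position 3: CUU, CUA, CUG → 3 synonymous.
Total: 0 + 0 + 3 = 3.

3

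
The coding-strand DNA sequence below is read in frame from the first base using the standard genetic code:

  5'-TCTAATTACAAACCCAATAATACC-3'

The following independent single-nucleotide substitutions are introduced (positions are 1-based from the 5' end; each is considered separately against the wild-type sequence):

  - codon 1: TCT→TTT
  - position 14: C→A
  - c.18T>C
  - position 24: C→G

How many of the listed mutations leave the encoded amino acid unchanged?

2

Codon 1: TCT (Ser) → TTT (Phe) — missense.
Codon 5: CCC (Pro) → CAC (His) — missense.
Codon 6: AAT (Asn) → AAC (Asn) — synonymous.
Codon 8: ACC (Thr) → ACG (Thr) — synonymous.
Synonymous: 2 of 4.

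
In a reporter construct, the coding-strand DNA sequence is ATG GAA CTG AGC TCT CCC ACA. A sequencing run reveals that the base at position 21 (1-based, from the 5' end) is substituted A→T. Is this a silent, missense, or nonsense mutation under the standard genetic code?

silent

Position 21 falls in codon 7: ACA → Thr.
After the substitution the codon is ACT → Thr.
Both encode Thr, so the change is synonymous.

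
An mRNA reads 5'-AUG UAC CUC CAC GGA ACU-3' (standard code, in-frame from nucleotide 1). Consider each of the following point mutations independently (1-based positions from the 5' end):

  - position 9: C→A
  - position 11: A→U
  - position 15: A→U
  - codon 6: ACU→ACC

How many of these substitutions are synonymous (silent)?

3

Codon 3: CUC (Leu) → CUA (Leu) — synonymous.
Codon 4: CAC (His) → CUC (Leu) — missense.
Codon 5: GGA (Gly) → GGU (Gly) — synonymous.
Codon 6: ACU (Thr) → ACC (Thr) — synonymous.
Synonymous: 3 of 4.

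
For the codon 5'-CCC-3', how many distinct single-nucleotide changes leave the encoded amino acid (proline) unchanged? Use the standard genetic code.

Position 1: none → 0 synonymous.
Position 2: none → 0 synonymous.
Position 3: CCT, CCA, CCG → 3 synonymous.
Total: 0 + 0 + 3 = 3.

3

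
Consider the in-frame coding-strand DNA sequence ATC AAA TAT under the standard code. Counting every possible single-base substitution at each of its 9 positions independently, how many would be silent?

Codon 1 (ATC, Ile): 2 synonymous substitutions.
Codon 2 (AAA, Lys): 1 synonymous substitution.
Codon 3 (TAT, Tyr): 1 synonymous substitution.
Total: 2 + 1 + 1 = 4.

4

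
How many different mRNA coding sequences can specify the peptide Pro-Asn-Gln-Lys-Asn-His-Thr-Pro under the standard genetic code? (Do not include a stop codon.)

2048

Pro: 4 codons.
Asn: 2 codons.
Gln: 2 codons.
Lys: 2 codons.
Asn: 2 codons.
His: 2 codons.
Thr: 4 codons.
Pro: 4 codons.
4 × 2 × 2 × 2 × 2 × 2 × 4 × 4 = 2048.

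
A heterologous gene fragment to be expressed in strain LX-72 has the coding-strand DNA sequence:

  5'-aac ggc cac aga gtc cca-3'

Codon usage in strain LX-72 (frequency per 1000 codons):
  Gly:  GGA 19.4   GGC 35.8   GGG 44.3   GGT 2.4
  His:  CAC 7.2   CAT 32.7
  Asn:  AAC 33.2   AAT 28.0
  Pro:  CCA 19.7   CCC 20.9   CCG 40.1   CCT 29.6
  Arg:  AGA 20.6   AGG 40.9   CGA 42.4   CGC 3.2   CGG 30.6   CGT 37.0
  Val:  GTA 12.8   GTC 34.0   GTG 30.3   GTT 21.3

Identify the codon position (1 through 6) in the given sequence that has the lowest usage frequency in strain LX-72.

Codon 1 AAC (Asn): 33.2 per 1000.
Codon 2 GGC (Gly): 35.8 per 1000.
Codon 3 CAC (His): 7.2 per 1000.
Codon 4 AGA (Arg): 20.6 per 1000.
Codon 5 GTC (Val): 34.0 per 1000.
Codon 6 CCA (Pro): 19.7 per 1000.
Lowest frequency is 7.2 at codon 3.

3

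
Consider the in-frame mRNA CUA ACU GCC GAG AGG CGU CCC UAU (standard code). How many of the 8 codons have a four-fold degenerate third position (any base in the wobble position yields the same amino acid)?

5

Codon 1 CUA (Leu): third position 4-fold.
Codon 2 ACU (Thr): third position 4-fold.
Codon 3 GCC (Ala): third position 4-fold.
Codon 4 GAG (Glu): third position 2-fold.
Codon 5 AGG (Arg): third position 2-fold.
Codon 6 CGU (Arg): third position 4-fold.
Codon 7 CCC (Pro): third position 4-fold.
Codon 8 UAU (Tyr): third position 2-fold.
Four-fold degenerate third positions: 5.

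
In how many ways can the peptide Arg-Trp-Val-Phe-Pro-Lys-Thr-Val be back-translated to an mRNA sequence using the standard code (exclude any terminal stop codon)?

6144

Arg: 6 codons.
Trp: 1 codon.
Val: 4 codons.
Phe: 2 codons.
Pro: 4 codons.
Lys: 2 codons.
Thr: 4 codons.
Val: 4 codons.
6 × 1 × 4 × 2 × 4 × 2 × 4 × 4 = 6144.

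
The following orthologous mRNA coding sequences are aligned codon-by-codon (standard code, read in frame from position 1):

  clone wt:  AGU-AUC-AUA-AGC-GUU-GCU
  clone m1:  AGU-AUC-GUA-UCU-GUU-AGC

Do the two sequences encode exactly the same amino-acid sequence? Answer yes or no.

Codon 1: AGU Ser / AGU Ser — identical.
Codon 2: AUC Ile / AUC Ile — identical.
Codon 3: AUA Ile / GUA Val — nonsynonymous.
Codon 4: AGC Ser / UCU Ser — synonymous.
Codon 5: GUU Val / GUU Val — identical.
Codon 6: GCU Ala / AGC Ser — nonsynonymous.
Nonsynonymous differences: 2 → different protein.

no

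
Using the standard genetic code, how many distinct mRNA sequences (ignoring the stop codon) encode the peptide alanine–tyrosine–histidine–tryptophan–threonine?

Ala: 4 codons.
Tyr: 2 codons.
His: 2 codons.
Trp: 1 codon.
Thr: 4 codons.
4 × 2 × 2 × 1 × 4 = 64.

64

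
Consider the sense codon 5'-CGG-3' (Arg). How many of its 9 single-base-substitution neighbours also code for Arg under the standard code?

4

Position 1: AGG → 1 synonymous.
Position 2: none → 0 synonymous.
Position 3: CGU, CGC, CGA → 3 synonymous.
Total: 1 + 0 + 3 = 4.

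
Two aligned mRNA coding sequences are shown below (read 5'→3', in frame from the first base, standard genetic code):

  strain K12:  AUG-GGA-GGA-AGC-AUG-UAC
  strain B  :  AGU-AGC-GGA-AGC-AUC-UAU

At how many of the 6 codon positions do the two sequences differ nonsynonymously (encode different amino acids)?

3

Codon 1: AUG Met / AGU Ser — nonsynonymous.
Codon 2: GGA Gly / AGC Ser — nonsynonymous.
Codon 3: GGA Gly / GGA Gly — identical.
Codon 4: AGC Ser / AGC Ser — identical.
Codon 5: AUG Met / AUC Ile — nonsynonymous.
Codon 6: UAC Tyr / UAU Tyr — synonymous.
Nonsynonymous differences: 3.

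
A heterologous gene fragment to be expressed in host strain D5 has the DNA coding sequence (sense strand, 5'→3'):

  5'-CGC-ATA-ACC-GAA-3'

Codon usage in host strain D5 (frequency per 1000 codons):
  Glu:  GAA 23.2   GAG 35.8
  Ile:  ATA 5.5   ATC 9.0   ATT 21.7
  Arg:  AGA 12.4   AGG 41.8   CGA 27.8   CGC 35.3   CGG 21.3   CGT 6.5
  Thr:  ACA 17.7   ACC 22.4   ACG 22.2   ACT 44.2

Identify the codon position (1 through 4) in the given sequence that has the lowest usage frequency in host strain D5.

2

Codon 1 CGC (Arg): 35.3 per 1000.
Codon 2 ATA (Ile): 5.5 per 1000.
Codon 3 ACC (Thr): 22.4 per 1000.
Codon 4 GAA (Glu): 23.2 per 1000.
Lowest frequency is 5.5 at codon 2.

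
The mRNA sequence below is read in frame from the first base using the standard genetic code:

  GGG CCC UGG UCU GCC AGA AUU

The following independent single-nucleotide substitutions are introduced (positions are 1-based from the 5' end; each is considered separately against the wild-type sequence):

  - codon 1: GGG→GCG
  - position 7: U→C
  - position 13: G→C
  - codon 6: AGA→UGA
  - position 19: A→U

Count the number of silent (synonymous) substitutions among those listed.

0

Codon 1: GGG (Gly) → GCG (Ala) — missense.
Codon 3: UGG (Trp) → CGG (Arg) — missense.
Codon 5: GCC (Ala) → CCC (Pro) — missense.
Codon 6: AGA (Arg) → UGA (Stop) — nonsense.
Codon 7: AUU (Ile) → UUU (Phe) — missense.
Synonymous: 0 of 5.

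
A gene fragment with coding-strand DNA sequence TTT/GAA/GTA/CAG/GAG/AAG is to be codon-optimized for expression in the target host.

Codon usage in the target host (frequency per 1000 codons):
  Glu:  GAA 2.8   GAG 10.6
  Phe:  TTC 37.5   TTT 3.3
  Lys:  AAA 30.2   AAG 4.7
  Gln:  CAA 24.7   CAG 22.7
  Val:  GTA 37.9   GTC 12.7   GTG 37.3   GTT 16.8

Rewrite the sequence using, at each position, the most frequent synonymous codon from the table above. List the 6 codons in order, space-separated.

TTC GAG GTA CAA GAG AAA

Codon 1 (Phe): best is TTC at 37.5.
Codon 2 (Glu): best is GAG at 10.6.
Codon 3 (Val): best is GTA at 37.9.
Codon 4 (Gln): best is CAA at 24.7.
Codon 5 (Glu): best is GAG at 10.6.
Codon 6 (Lys): best is AAA at 30.2.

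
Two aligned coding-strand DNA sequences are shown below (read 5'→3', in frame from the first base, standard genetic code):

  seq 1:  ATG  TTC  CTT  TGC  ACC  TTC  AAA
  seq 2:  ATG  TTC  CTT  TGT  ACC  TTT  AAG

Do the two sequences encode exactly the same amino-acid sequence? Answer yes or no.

Codon 1: ATG Met / ATG Met — identical.
Codon 2: TTC Phe / TTC Phe — identical.
Codon 3: CTT Leu / CTT Leu — identical.
Codon 4: TGC Cys / TGT Cys — synonymous.
Codon 5: ACC Thr / ACC Thr — identical.
Codon 6: TTC Phe / TTT Phe — synonymous.
Codon 7: AAA Lys / AAG Lys — synonymous.
Nonsynonymous differences: 0 → same protein.

yes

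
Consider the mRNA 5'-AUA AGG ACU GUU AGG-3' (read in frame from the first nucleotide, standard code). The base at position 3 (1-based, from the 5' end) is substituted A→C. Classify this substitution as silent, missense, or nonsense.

silent

Position 3 falls in codon 1: AUA → Ile.
After the substitution the codon is AUC → Ile.
Both encode Ile, so the change is synonymous.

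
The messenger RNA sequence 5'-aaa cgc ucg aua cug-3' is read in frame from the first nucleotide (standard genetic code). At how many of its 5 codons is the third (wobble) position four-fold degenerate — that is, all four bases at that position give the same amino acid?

Codon 1 AAA (Lys): third position 2-fold.
Codon 2 CGC (Arg): third position 4-fold.
Codon 3 UCG (Ser): third position 4-fold.
Codon 4 AUA (Ile): third position 3-fold.
Codon 5 CUG (Leu): third position 4-fold.
Four-fold degenerate third positions: 3.

3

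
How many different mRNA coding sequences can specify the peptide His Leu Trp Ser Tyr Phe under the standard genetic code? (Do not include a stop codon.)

288

His: 2 codons.
Leu: 6 codons.
Trp: 1 codon.
Ser: 6 codons.
Tyr: 2 codons.
Phe: 2 codons.
2 × 6 × 1 × 6 × 2 × 2 = 288.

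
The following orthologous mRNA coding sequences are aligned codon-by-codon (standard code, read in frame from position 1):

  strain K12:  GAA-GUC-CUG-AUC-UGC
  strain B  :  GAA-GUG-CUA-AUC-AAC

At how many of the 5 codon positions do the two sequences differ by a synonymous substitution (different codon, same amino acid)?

Codon 1: GAA Glu / GAA Glu — identical.
Codon 2: GUC Val / GUG Val — synonymous.
Codon 3: CUG Leu / CUA Leu — synonymous.
Codon 4: AUC Ile / AUC Ile — identical.
Codon 5: UGC Cys / AAC Asn — nonsynonymous.
Synonymous differences: 2.

2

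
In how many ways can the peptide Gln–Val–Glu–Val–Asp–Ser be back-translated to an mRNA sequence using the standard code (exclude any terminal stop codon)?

Gln: 2 codons.
Val: 4 codons.
Glu: 2 codons.
Val: 4 codons.
Asp: 2 codons.
Ser: 6 codons.
2 × 4 × 2 × 4 × 2 × 6 = 768.

768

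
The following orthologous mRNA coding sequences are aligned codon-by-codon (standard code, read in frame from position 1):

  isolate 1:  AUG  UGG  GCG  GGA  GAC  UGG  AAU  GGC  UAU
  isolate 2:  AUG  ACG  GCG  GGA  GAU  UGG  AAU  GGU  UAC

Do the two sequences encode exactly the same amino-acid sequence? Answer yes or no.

Codon 1: AUG Met / AUG Met — identical.
Codon 2: UGG Trp / ACG Thr — nonsynonymous.
Codon 3: GCG Ala / GCG Ala — identical.
Codon 4: GGA Gly / GGA Gly — identical.
Codon 5: GAC Asp / GAU Asp — synonymous.
Codon 6: UGG Trp / UGG Trp — identical.
Codon 7: AAU Asn / AAU Asn — identical.
Codon 8: GGC Gly / GGU Gly — synonymous.
Codon 9: UAU Tyr / UAC Tyr — synonymous.
Nonsynonymous differences: 1 → different protein.

no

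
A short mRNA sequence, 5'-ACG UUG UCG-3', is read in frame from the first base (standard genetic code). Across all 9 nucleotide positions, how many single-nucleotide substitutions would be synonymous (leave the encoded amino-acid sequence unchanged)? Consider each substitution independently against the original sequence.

Codon 1 (ACG, Thr): 3 synonymous substitutions.
Codon 2 (UUG, Leu): 2 synonymous substitutions.
Codon 3 (UCG, Ser): 3 synonymous substitutions.
Total: 3 + 2 + 3 = 8.

8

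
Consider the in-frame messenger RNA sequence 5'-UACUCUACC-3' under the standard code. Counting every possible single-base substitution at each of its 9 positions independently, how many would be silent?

Codon 1 (UAC, Tyr): 1 synonymous substitution.
Codon 2 (UCU, Ser): 3 synonymous substitutions.
Codon 3 (ACC, Thr): 3 synonymous substitutions.
Total: 1 + 3 + 3 = 7.

7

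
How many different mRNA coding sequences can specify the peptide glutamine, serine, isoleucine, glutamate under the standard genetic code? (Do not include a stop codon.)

Gln: 2 codons.
Ser: 6 codons.
Ile: 3 codons.
Glu: 2 codons.
2 × 6 × 3 × 2 = 72.

72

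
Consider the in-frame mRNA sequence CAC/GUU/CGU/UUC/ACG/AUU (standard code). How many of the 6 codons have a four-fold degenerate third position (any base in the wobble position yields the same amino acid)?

Codon 1 CAC (His): third position 2-fold.
Codon 2 GUU (Val): third position 4-fold.
Codon 3 CGU (Arg): third position 4-fold.
Codon 4 UUC (Phe): third position 2-fold.
Codon 5 ACG (Thr): third position 4-fold.
Codon 6 AUU (Ile): third position 3-fold.
Four-fold degenerate third positions: 3.

3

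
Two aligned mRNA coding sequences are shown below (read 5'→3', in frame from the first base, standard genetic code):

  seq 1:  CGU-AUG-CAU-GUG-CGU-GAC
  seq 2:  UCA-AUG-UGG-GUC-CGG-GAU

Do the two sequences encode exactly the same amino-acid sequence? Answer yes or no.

no

Codon 1: CGU Arg / UCA Ser — nonsynonymous.
Codon 2: AUG Met / AUG Met — identical.
Codon 3: CAU His / UGG Trp — nonsynonymous.
Codon 4: GUG Val / GUC Val — synonymous.
Codon 5: CGU Arg / CGG Arg — synonymous.
Codon 6: GAC Asp / GAU Asp — synonymous.
Nonsynonymous differences: 2 → different protein.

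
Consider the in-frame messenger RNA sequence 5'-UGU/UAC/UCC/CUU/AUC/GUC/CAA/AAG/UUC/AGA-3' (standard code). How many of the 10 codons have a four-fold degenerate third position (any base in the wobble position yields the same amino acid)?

Codon 1 UGU (Cys): third position 2-fold.
Codon 2 UAC (Tyr): third position 2-fold.
Codon 3 UCC (Ser): third position 4-fold.
Codon 4 CUU (Leu): third position 4-fold.
Codon 5 AUC (Ile): third position 3-fold.
Codon 6 GUC (Val): third position 4-fold.
Codon 7 CAA (Gln): third position 2-fold.
Codon 8 AAG (Lys): third position 2-fold.
Codon 9 UUC (Phe): third position 2-fold.
Codon 10 AGA (Arg): third position 2-fold.
Four-fold degenerate third positions: 3.

3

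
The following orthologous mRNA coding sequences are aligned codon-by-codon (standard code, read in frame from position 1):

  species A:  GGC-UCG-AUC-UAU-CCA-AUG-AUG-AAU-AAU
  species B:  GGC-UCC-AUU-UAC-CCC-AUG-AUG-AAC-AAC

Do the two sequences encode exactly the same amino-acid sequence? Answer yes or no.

yes

Codon 1: GGC Gly / GGC Gly — identical.
Codon 2: UCG Ser / UCC Ser — synonymous.
Codon 3: AUC Ile / AUU Ile — synonymous.
Codon 4: UAU Tyr / UAC Tyr — synonymous.
Codon 5: CCA Pro / CCC Pro — synonymous.
Codon 6: AUG Met / AUG Met — identical.
Codon 7: AUG Met / AUG Met — identical.
Codon 8: AAU Asn / AAC Asn — synonymous.
Codon 9: AAU Asn / AAC Asn — synonymous.
Nonsynonymous differences: 0 → same protein.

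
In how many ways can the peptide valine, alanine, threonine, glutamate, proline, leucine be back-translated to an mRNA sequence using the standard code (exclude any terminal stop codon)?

Val: 4 codons.
Ala: 4 codons.
Thr: 4 codons.
Glu: 2 codons.
Pro: 4 codons.
Leu: 6 codons.
4 × 4 × 4 × 2 × 4 × 6 = 3072.

3072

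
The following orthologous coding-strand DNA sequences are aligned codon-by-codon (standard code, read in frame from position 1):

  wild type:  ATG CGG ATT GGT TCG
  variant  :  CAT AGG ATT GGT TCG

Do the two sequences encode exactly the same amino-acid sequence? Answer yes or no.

Codon 1: ATG Met / CAT His — nonsynonymous.
Codon 2: CGG Arg / AGG Arg — synonymous.
Codon 3: ATT Ile / ATT Ile — identical.
Codon 4: GGT Gly / GGT Gly — identical.
Codon 5: TCG Ser / TCG Ser — identical.
Nonsynonymous differences: 1 → different protein.

no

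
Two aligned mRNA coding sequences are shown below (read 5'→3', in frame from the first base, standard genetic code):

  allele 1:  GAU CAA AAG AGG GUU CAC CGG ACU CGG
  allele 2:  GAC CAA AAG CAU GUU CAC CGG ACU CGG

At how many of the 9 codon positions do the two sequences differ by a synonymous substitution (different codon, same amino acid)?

1

Codon 1: GAU Asp / GAC Asp — synonymous.
Codon 2: CAA Gln / CAA Gln — identical.
Codon 3: AAG Lys / AAG Lys — identical.
Codon 4: AGG Arg / CAU His — nonsynonymous.
Codon 5: GUU Val / GUU Val — identical.
Codon 6: CAC His / CAC His — identical.
Codon 7: CGG Arg / CGG Arg — identical.
Codon 8: ACU Thr / ACU Thr — identical.
Codon 9: CGG Arg / CGG Arg — identical.
Synonymous differences: 1.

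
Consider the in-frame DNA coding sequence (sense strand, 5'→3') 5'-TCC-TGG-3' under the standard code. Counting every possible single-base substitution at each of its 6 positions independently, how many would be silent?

Codon 1 (TCC, Ser): 3 synonymous substitutions.
Codon 2 (TGG, Trp): 0 synonymous substitutions.
Total: 3 + 0 = 3.

3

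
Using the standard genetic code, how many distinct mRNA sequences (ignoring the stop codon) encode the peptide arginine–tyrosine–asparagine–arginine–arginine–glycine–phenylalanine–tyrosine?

Arg: 6 codons.
Tyr: 2 codons.
Asn: 2 codons.
Arg: 6 codons.
Arg: 6 codons.
Gly: 4 codons.
Phe: 2 codons.
Tyr: 2 codons.
6 × 2 × 2 × 6 × 6 × 4 × 2 × 2 = 13824.

13824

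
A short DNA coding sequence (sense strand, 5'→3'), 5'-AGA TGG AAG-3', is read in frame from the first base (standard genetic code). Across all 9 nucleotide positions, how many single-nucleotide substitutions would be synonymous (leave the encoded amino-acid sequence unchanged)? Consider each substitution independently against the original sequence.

Codon 1 (AGA, Arg): 2 synonymous substitutions.
Codon 2 (TGG, Trp): 0 synonymous substitutions.
Codon 3 (AAG, Lys): 1 synonymous substitution.
Total: 2 + 0 + 1 = 3.

3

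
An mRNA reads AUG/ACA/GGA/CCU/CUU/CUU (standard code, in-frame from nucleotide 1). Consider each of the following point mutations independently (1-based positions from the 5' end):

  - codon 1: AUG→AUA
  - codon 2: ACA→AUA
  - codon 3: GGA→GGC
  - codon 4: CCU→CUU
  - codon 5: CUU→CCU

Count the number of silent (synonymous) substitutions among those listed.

Codon 1: AUG (Met) → AUA (Ile) — missense.
Codon 2: ACA (Thr) → AUA (Ile) — missense.
Codon 3: GGA (Gly) → GGC (Gly) — synonymous.
Codon 4: CCU (Pro) → CUU (Leu) — missense.
Codon 5: CUU (Leu) → CCU (Pro) — missense.
Synonymous: 1 of 5.

1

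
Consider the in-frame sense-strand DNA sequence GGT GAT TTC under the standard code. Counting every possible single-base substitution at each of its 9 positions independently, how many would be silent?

Codon 1 (GGT, Gly): 3 synonymous substitutions.
Codon 2 (GAT, Asp): 1 synonymous substitution.
Codon 3 (TTC, Phe): 1 synonymous substitution.
Total: 3 + 1 + 1 = 5.

5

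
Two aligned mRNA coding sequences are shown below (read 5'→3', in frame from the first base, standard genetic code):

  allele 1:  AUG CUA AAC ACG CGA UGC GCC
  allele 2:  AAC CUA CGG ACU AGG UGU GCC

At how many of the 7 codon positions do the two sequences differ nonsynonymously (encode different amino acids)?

Codon 1: AUG Met / AAC Asn — nonsynonymous.
Codon 2: CUA Leu / CUA Leu — identical.
Codon 3: AAC Asn / CGG Arg — nonsynonymous.
Codon 4: ACG Thr / ACU Thr — synonymous.
Codon 5: CGA Arg / AGG Arg — synonymous.
Codon 6: UGC Cys / UGU Cys — synonymous.
Codon 7: GCC Ala / GCC Ala — identical.
Nonsynonymous differences: 2.

2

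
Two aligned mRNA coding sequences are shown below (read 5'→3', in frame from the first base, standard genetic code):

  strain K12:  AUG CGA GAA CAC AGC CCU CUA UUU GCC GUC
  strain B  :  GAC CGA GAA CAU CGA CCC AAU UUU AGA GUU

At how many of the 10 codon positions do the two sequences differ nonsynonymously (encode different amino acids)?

Codon 1: AUG Met / GAC Asp — nonsynonymous.
Codon 2: CGA Arg / CGA Arg — identical.
Codon 3: GAA Glu / GAA Glu — identical.
Codon 4: CAC His / CAU His — synonymous.
Codon 5: AGC Ser / CGA Arg — nonsynonymous.
Codon 6: CCU Pro / CCC Pro — synonymous.
Codon 7: CUA Leu / AAU Asn — nonsynonymous.
Codon 8: UUU Phe / UUU Phe — identical.
Codon 9: GCC Ala / AGA Arg — nonsynonymous.
Codon 10: GUC Val / GUU Val — synonymous.
Nonsynonymous differences: 4.

4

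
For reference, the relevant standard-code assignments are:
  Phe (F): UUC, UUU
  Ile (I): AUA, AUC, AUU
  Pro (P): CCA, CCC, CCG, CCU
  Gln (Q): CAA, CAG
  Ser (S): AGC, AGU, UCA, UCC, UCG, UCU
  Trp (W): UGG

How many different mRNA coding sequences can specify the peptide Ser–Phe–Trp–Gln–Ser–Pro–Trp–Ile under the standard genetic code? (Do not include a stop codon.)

Ser: 6 codons.
Phe: 2 codons.
Trp: 1 codon.
Gln: 2 codons.
Ser: 6 codons.
Pro: 4 codons.
Trp: 1 codon.
Ile: 3 codons.
6 × 2 × 1 × 2 × 6 × 4 × 1 × 3 = 1728.

1728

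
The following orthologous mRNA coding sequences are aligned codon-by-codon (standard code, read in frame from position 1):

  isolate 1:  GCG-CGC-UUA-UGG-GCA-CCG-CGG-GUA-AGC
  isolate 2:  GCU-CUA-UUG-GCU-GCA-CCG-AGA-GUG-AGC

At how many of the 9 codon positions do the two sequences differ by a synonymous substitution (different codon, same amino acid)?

Codon 1: GCG Ala / GCU Ala — synonymous.
Codon 2: CGC Arg / CUA Leu — nonsynonymous.
Codon 3: UUA Leu / UUG Leu — synonymous.
Codon 4: UGG Trp / GCU Ala — nonsynonymous.
Codon 5: GCA Ala / GCA Ala — identical.
Codon 6: CCG Pro / CCG Pro — identical.
Codon 7: CGG Arg / AGA Arg — synonymous.
Codon 8: GUA Val / GUG Val — synonymous.
Codon 9: AGC Ser / AGC Ser — identical.
Synonymous differences: 4.

4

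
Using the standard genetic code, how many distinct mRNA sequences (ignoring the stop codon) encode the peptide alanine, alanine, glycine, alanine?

256

Ala: 4 codons.
Ala: 4 codons.
Gly: 4 codons.
Ala: 4 codons.
4 × 4 × 4 × 4 = 256.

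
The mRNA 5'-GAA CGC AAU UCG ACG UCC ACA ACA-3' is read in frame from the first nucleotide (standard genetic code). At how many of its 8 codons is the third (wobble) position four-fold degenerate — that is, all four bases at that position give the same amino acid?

6

Codon 1 GAA (Glu): third position 2-fold.
Codon 2 CGC (Arg): third position 4-fold.
Codon 3 AAU (Asn): third position 2-fold.
Codon 4 UCG (Ser): third position 4-fold.
Codon 5 ACG (Thr): third position 4-fold.
Codon 6 UCC (Ser): third position 4-fold.
Codon 7 ACA (Thr): third position 4-fold.
Codon 8 ACA (Thr): third position 4-fold.
Four-fold degenerate third positions: 6.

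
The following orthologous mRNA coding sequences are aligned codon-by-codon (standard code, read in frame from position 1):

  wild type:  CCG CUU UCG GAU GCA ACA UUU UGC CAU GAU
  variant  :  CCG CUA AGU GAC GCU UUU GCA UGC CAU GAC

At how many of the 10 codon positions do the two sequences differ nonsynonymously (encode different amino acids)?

Codon 1: CCG Pro / CCG Pro — identical.
Codon 2: CUU Leu / CUA Leu — synonymous.
Codon 3: UCG Ser / AGU Ser — synonymous.
Codon 4: GAU Asp / GAC Asp — synonymous.
Codon 5: GCA Ala / GCU Ala — synonymous.
Codon 6: ACA Thr / UUU Phe — nonsynonymous.
Codon 7: UUU Phe / GCA Ala — nonsynonymous.
Codon 8: UGC Cys / UGC Cys — identical.
Codon 9: CAU His / CAU His — identical.
Codon 10: GAU Asp / GAC Asp — synonymous.
Nonsynonymous differences: 2.

2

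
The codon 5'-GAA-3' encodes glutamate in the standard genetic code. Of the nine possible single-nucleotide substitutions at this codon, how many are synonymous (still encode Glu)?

Position 1: none → 0 synonymous.
Position 2: none → 0 synonymous.
Position 3: GAG → 1 synonymous.
Total: 0 + 0 + 1 = 1.

1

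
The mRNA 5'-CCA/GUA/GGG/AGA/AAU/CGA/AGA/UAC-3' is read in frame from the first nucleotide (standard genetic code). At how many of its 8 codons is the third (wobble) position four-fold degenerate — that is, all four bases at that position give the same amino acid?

4

Codon 1 CCA (Pro): third position 4-fold.
Codon 2 GUA (Val): third position 4-fold.
Codon 3 GGG (Gly): third position 4-fold.
Codon 4 AGA (Arg): third position 2-fold.
Codon 5 AAU (Asn): third position 2-fold.
Codon 6 CGA (Arg): third position 4-fold.
Codon 7 AGA (Arg): third position 2-fold.
Codon 8 UAC (Tyr): third position 2-fold.
Four-fold degenerate third positions: 4.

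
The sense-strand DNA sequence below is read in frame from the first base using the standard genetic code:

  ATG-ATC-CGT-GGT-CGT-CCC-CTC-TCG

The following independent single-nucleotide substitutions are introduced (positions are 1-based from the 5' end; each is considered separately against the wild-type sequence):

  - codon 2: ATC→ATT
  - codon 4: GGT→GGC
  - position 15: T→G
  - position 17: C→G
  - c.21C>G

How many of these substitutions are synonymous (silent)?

Codon 2: ATC (Ile) → ATT (Ile) — synonymous.
Codon 4: GGT (Gly) → GGC (Gly) — synonymous.
Codon 5: CGT (Arg) → CGG (Arg) — synonymous.
Codon 6: CCC (Pro) → CGC (Arg) — missense.
Codon 7: CTC (Leu) → CTG (Leu) — synonymous.
Synonymous: 4 of 5.

4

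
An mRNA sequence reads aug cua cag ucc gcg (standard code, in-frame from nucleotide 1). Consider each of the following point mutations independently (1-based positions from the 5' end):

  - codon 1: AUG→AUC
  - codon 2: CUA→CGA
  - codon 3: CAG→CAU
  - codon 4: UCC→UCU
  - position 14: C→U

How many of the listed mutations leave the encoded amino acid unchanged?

1

Codon 1: AUG (Met) → AUC (Ile) — missense.
Codon 2: CUA (Leu) → CGA (Arg) — missense.
Codon 3: CAG (Gln) → CAU (His) — missense.
Codon 4: UCC (Ser) → UCU (Ser) — synonymous.
Codon 5: GCG (Ala) → GUG (Val) — missense.
Synonymous: 1 of 5.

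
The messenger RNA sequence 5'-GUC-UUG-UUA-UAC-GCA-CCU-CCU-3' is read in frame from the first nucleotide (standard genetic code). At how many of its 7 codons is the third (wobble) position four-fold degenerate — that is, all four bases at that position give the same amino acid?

4

Codon 1 GUC (Val): third position 4-fold.
Codon 2 UUG (Leu): third position 2-fold.
Codon 3 UUA (Leu): third position 2-fold.
Codon 4 UAC (Tyr): third position 2-fold.
Codon 5 GCA (Ala): third position 4-fold.
Codon 6 CCU (Pro): third position 4-fold.
Codon 7 CCU (Pro): third position 4-fold.
Four-fold degenerate third positions: 4.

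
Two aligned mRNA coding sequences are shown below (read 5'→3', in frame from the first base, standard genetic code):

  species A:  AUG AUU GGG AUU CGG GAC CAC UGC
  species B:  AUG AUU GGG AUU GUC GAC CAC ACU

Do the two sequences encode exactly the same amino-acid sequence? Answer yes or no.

no

Codon 1: AUG Met / AUG Met — identical.
Codon 2: AUU Ile / AUU Ile — identical.
Codon 3: GGG Gly / GGG Gly — identical.
Codon 4: AUU Ile / AUU Ile — identical.
Codon 5: CGG Arg / GUC Val — nonsynonymous.
Codon 6: GAC Asp / GAC Asp — identical.
Codon 7: CAC His / CAC His — identical.
Codon 8: UGC Cys / ACU Thr — nonsynonymous.
Nonsynonymous differences: 2 → different protein.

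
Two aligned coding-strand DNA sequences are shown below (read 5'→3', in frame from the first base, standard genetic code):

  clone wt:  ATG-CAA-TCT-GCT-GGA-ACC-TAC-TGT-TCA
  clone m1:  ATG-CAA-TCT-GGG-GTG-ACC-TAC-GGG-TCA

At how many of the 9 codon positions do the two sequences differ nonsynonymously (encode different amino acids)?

Codon 1: ATG Met / ATG Met — identical.
Codon 2: CAA Gln / CAA Gln — identical.
Codon 3: TCT Ser / TCT Ser — identical.
Codon 4: GCT Ala / GGG Gly — nonsynonymous.
Codon 5: GGA Gly / GTG Val — nonsynonymous.
Codon 6: ACC Thr / ACC Thr — identical.
Codon 7: TAC Tyr / TAC Tyr — identical.
Codon 8: TGT Cys / GGG Gly — nonsynonymous.
Codon 9: TCA Ser / TCA Ser — identical.
Nonsynonymous differences: 3.

3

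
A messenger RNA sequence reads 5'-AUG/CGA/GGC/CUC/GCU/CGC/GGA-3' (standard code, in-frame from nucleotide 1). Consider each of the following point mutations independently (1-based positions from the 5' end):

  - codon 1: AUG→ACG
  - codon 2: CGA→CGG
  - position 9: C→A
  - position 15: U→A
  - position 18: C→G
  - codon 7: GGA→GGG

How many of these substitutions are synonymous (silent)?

5

Codon 1: AUG (Met) → ACG (Thr) — missense.
Codon 2: CGA (Arg) → CGG (Arg) — synonymous.
Codon 3: GGC (Gly) → GGA (Gly) — synonymous.
Codon 5: GCU (Ala) → GCA (Ala) — synonymous.
Codon 6: CGC (Arg) → CGG (Arg) — synonymous.
Codon 7: GGA (Gly) → GGG (Gly) — synonymous.
Synonymous: 5 of 6.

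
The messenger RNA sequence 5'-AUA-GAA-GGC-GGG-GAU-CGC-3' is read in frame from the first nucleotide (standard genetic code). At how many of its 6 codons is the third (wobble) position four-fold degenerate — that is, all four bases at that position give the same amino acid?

Codon 1 AUA (Ile): third position 3-fold.
Codon 2 GAA (Glu): third position 2-fold.
Codon 3 GGC (Gly): third position 4-fold.
Codon 4 GGG (Gly): third position 4-fold.
Codon 5 GAU (Asp): third position 2-fold.
Codon 6 CGC (Arg): third position 4-fold.
Four-fold degenerate third positions: 3.

3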